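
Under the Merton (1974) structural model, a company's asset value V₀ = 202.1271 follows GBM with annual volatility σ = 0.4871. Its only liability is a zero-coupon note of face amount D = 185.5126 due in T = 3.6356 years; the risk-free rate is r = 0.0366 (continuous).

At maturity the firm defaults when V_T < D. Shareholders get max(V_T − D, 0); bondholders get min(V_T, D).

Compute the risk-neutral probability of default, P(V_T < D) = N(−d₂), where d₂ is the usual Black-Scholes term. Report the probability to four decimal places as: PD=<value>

d₁ = [ln(V₀/D) + (r + σ²/2)T] / (σ√T)
   = [ln(202.1271/185.5126) + (0.0366 + 0.5·0.4871²)·3.6356] / (0.4871·√3.6356)
   = [0.085774 + 0.564366] / 0.928766 = 0.700004
d₂ = d₁ − σ√T = 0.700004 − 0.928766 = -0.228762
risk-neutral PD = N(−d₂) = N(0.228762) = 0.590473

PD=0.5905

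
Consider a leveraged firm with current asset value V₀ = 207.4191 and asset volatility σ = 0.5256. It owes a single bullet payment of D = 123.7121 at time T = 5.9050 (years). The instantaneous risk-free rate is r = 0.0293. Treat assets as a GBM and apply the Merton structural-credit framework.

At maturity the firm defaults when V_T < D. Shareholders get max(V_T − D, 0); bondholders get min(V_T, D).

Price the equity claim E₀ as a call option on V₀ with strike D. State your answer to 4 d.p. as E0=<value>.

d₁ = [ln(V₀/D) + (r + σ²/2)T] / (σ√T)
   = [ln(207.4191/123.7121) + (0.0293 + 0.5·0.5256²)·5.9050] / (0.5256·√5.9050)
   = [0.516784 + 0.988660] / 1.277219 = 1.178690
d₂ = d₁ − σ√T = 1.178690 − 1.277219 = -0.098529
N(d₁) = 0.880739,  N(d₂) = 0.460756,  e^(−rT) = 0.841124
E₀ = V₀·N(d₁) − D·e^(−rT)·N(d₂)
   = 207.4191·0.880739 − 123.7121·0.841124·0.460756 = 134.737136

E0=134.7371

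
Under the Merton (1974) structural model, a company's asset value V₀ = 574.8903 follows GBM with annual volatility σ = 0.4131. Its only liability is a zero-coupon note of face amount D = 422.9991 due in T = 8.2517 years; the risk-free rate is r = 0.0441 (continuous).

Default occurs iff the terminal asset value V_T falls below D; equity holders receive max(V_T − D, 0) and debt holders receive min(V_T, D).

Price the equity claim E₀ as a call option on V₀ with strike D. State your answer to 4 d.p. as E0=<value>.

E0=360.3074

d₁ = [ln(V₀/D) + (r + σ²/2)T] / (σ√T)
   = [ln(574.8903/422.9991) + (0.0441 + 0.5·0.4131²)·8.2517] / (0.4131·√8.2517)
   = [0.306809 + 1.067983] / 1.186662 = 1.158538
d₂ = d₁ − σ√T = 1.158538 − 1.186662 = -0.028124
N(d₁) = 0.876678,  N(d₂) = 0.488782,  e^(−rT) = 0.694961
E₀ = V₀·N(d₁) − D·e^(−rT)·N(d₂)
   = 574.8903·0.876678 − 422.9991·0.694961·0.488782 = 360.307442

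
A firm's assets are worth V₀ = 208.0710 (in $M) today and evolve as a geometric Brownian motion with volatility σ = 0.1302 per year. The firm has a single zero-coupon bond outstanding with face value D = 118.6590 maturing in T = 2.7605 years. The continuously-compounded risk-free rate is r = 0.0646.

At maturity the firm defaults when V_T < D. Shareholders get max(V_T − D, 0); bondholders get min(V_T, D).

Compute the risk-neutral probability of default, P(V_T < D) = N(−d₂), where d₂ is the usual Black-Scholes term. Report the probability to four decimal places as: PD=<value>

d₁ = [ln(V₀/D) + (r + σ²/2)T] / (σ√T)
   = [ln(208.0710/118.6590) + (0.0646 + 0.5·0.1302²)·2.7605] / (0.1302·√2.7605)
   = [0.561626 + 0.201726] / 0.216324 = 3.528742
d₂ = d₁ − σ√T = 3.528742 − 0.216324 = 3.312418
risk-neutral PD = N(−d₂) = N(-3.312418) = 0.000462

PD=0.0005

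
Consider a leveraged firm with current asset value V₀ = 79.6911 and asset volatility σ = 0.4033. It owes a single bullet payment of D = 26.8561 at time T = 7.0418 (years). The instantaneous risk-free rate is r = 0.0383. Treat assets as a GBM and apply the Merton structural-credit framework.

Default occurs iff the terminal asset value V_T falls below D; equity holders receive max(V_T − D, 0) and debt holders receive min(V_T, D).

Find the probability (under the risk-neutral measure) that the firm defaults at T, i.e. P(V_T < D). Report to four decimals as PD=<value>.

PD=0.2317

d₁ = [ln(V₀/D) + (r + σ²/2)T] / (σ√T)
   = [ln(79.6911/26.8561) + (0.0383 + 0.5·0.4033²)·7.0418] / (0.4033·√7.0418)
   = [1.087665 + 0.842378] / 1.070213 = 1.803421
d₂ = d₁ − σ√T = 1.803421 − 1.070213 = 0.733208
risk-neutral PD = N(−d₂) = N(-0.733208) = 0.231716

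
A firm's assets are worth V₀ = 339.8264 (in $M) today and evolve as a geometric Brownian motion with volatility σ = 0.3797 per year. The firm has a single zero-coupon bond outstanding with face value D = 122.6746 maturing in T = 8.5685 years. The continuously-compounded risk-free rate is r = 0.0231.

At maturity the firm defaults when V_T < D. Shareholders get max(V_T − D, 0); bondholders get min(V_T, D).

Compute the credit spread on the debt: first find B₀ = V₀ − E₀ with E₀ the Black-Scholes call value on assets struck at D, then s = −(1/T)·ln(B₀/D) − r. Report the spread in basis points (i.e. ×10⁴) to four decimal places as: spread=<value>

d₁ = [ln(V₀/D) + (r + σ²/2)T] / (σ√T)
   = [ln(339.8264/122.6746) + (0.0231 + 0.5·0.3797²)·8.5685] / (0.3797·√8.5685)
   = [1.018900 + 0.815602] / 1.111458 = 1.650536
d₂ = d₁ − σ√T = 1.650536 − 1.111458 = 0.539078
N(d₁) = 0.950583,  N(d₂) = 0.705084,  e^(−rT) = 0.820425
E₀ = V₀·N(d₁) − D·e^(−rT)·N(d₂)
   = 339.8264·0.950583 − 122.6746·0.820425·0.705084 = 252.069928
B₀ = V₀ − E₀ = 339.8264 − 252.069928 = 87.756472
spread = −(1/T)·ln(B₀/D) − r = −(1/8.5685)·ln(87.756472/122.6746) − 0.0231 = 0.01599316
in basis points: 0.01599316 × 10⁴ = 159.9316 bp

spread=159.9316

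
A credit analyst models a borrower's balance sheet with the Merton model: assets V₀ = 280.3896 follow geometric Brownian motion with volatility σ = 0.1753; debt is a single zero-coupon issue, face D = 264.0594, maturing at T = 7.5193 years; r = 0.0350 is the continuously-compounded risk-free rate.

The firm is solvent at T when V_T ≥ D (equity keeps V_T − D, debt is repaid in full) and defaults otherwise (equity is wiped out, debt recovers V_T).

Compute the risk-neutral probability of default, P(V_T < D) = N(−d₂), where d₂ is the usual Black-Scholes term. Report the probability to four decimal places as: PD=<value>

PD=0.3329

d₁ = [ln(V₀/D) + (r + σ²/2)T] / (σ√T)
   = [ln(280.3896/264.0594) + (0.0350 + 0.5·0.1753²)·7.5193] / (0.1753·√7.5193)
   = [0.060006 + 0.378710] / 0.480696 = 0.912668
d₂ = d₁ − σ√T = 0.912668 − 0.480696 = 0.431972
risk-neutral PD = N(−d₂) = N(-0.431972) = 0.332881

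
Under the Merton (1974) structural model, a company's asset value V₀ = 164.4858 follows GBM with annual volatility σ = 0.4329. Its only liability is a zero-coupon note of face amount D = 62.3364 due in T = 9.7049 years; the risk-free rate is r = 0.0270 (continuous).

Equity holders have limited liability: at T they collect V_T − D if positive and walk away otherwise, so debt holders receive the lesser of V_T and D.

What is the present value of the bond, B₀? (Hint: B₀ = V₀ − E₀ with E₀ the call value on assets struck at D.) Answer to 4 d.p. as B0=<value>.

d₁ = [ln(V₀/D) + (r + σ²/2)T] / (σ√T)
   = [ln(164.4858/62.3364) + (0.0270 + 0.5·0.4329²)·9.7049] / (0.4329·√9.7049)
   = [0.970279 + 1.171393] / 1.348600 = 1.588071
d₂ = d₁ − σ√T = 1.588071 − 1.348600 = 0.239471
N(d₁) = 0.943865,  N(d₂) = 0.594630,  e^(−rT) = 0.769486
E₀ = V₀·N(d₁) − D·e^(−rT)·N(d₂)
   = 164.4858·0.943865 − 62.3364·0.769486·0.594630 = 126.729757
B₀ = V₀ − E₀ = 164.4858 − 126.729757 = 37.756043

B0=37.7560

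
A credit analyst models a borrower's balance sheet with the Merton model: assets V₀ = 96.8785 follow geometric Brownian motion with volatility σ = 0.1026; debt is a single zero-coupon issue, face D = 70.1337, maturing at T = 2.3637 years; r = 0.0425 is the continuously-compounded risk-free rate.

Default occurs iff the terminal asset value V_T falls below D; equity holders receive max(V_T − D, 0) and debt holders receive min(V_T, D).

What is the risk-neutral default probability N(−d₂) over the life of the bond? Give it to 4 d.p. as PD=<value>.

PD=0.0046

d₁ = [ln(V₀/D) + (r + σ²/2)T] / (σ√T)
   = [ln(96.8785/70.1337) + (0.0425 + 0.5·0.1026²)·2.3637] / (0.1026·√2.3637)
   = [0.323054 + 0.112898] / 0.157741 = 2.763730
d₂ = d₁ − σ√T = 2.763730 − 0.157741 = 2.605989
risk-neutral PD = N(−d₂) = N(-2.605989) = 0.004580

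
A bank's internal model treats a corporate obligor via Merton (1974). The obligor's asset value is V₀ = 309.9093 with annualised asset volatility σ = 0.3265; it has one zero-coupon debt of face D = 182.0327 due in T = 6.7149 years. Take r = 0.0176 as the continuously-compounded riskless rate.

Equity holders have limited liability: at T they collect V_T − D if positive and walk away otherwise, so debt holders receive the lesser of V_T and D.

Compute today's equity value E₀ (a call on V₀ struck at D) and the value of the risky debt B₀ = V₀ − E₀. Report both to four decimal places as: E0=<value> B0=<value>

E0=171.0088 B0=138.9005

d₁ = [ln(V₀/D) + (r + σ²/2)T] / (σ√T)
   = [ln(309.9093/182.0327) + (0.0176 + 0.5·0.3265²)·6.7149] / (0.3265·√6.7149)
   = [0.532093 + 0.476094] / 0.846064 = 1.191621
d₂ = d₁ − σ√T = 1.191621 − 0.846064 = 0.345558
N(d₁) = 0.883295,  N(d₂) = 0.635162,  e^(−rT) = 0.888534
E₀ = V₀·N(d₁) − D·e^(−rT)·N(d₂)
   = 309.9093·0.883295 − 182.0327·0.888534·0.635162 = 171.008756
B₀ = V₀ − E₀ = 309.9093 − 171.008756 = 138.900544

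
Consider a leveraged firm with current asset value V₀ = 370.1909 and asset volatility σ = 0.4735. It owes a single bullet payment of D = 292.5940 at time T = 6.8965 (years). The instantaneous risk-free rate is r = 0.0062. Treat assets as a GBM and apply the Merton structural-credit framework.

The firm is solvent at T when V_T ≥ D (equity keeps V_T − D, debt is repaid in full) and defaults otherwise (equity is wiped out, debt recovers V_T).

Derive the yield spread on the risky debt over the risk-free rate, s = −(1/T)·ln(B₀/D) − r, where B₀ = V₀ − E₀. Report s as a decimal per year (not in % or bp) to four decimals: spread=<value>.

spread=0.0722

d₁ = [ln(V₀/D) + (r + σ²/2)T] / (σ√T)
   = [ln(370.1909/292.5940) + (0.0062 + 0.5·0.4735²)·6.8965] / (0.4735·√6.8965)
   = [0.235233 + 0.815864] / 1.243467 = 0.845295
d₂ = d₁ − σ√T = 0.845295 − 1.243467 = -0.398172
N(d₁) = 0.801027,  N(d₂) = 0.345252,  e^(−rT) = 0.958143
E₀ = V₀·N(d₁) − D·e^(−rT)·N(d₂)
   = 370.1909·0.801027 − 292.5940·0.958143·0.345252 = 199.742668
B₀ = V₀ − E₀ = 370.1909 − 199.742668 = 170.448232
spread = −(1/T)·ln(B₀/D) − r = −(1/6.8965)·ln(170.448232/292.5940) − 0.0062 = 0.07215197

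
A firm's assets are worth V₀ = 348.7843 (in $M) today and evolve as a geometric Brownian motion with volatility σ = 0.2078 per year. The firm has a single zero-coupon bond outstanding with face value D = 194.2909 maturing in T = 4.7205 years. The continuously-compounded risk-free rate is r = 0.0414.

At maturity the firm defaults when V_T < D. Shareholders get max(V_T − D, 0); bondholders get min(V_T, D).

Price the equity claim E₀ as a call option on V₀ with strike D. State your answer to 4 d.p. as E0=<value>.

E0=190.7654

d₁ = [ln(V₀/D) + (r + σ²/2)T] / (σ√T)
   = [ln(348.7843/194.2909) + (0.0414 + 0.5·0.2078²)·4.7205] / (0.2078·√4.7205)
   = [0.585097 + 0.297346] / 0.451481 = 1.954552
d₂ = d₁ − σ√T = 1.954552 − 0.451481 = 1.503071
N(d₁) = 0.974682,  N(d₂) = 0.933590,  e^(−rT) = 0.822482
E₀ = V₀·N(d₁) − D·e^(−rT)·N(d₂)
   = 348.7843·0.974682 − 194.2909·0.822482·0.933590 = 190.765448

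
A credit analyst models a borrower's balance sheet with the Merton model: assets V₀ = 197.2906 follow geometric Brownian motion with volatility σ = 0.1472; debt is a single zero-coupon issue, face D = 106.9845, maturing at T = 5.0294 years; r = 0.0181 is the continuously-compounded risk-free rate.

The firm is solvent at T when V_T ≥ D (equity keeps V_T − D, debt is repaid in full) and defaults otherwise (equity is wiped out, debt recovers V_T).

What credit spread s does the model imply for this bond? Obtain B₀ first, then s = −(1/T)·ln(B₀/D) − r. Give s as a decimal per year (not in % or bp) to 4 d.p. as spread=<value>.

spread=0.0006

d₁ = [ln(V₀/D) + (r + σ²/2)T] / (σ√T)
   = [ln(197.2906/106.9845) + (0.0181 + 0.5·0.1472²)·5.0294] / (0.1472·√5.0294)
   = [0.611994 + 0.145520] / 0.330115 = 2.294694
d₂ = d₁ − σ√T = 2.294694 − 0.330115 = 1.964579
N(d₁) = 0.989125,  N(d₂) = 0.975268,  e^(−rT) = 0.912988
E₀ = V₀·N(d₁) − D·e^(−rT)·N(d₂)
   = 197.2906·0.989125 − 106.9845·0.912988·0.975268 = 99.885061
B₀ = V₀ − E₀ = 197.2906 − 99.885061 = 97.405539
spread = −(1/T)·ln(B₀/D) − r = −(1/5.0294)·ln(97.405539/106.9845) − 0.0181 = 0.00055051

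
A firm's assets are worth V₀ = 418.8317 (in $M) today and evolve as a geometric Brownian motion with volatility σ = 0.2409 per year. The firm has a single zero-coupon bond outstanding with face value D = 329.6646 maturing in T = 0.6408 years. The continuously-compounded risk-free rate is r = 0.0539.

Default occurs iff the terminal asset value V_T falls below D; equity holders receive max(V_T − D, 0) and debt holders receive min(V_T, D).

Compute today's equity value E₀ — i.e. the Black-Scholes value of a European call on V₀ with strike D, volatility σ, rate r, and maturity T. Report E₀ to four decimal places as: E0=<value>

E0=102.8189

d₁ = [ln(V₀/D) + (r + σ²/2)T] / (σ√T)
   = [ln(418.8317/329.6646) + (0.0539 + 0.5·0.2409²)·0.6408] / (0.2409·√0.6408)
   = [0.239393 + 0.053133] / 0.192840 = 1.516934
d₂ = d₁ − σ√T = 1.516934 − 0.192840 = 1.324094
N(d₁) = 0.935358,  N(d₂) = 0.907264,  e^(−rT) = 0.966051
E₀ = V₀·N(d₁) − D·e^(−rT)·N(d₂)
   = 418.8317·0.935358 − 329.6646·0.966051·0.907264 = 102.818926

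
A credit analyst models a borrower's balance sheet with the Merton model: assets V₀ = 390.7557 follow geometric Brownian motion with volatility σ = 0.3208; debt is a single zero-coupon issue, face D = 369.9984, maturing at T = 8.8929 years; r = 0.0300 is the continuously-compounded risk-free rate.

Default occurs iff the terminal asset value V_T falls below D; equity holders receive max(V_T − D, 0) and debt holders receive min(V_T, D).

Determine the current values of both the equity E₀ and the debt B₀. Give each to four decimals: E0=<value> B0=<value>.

E0=183.9407 B0=206.8150

d₁ = [ln(V₀/D) + (r + σ²/2)T] / (σ√T)
   = [ln(390.7557/369.9984) + (0.0300 + 0.5·0.3208²)·8.8929] / (0.3208·√8.8929)
   = [0.054584 + 0.724383] / 0.956657 = 0.814260
d₂ = d₁ − σ√T = 0.814260 − 0.956657 = -0.142397
N(d₁) = 0.792252,  N(d₂) = 0.443383,  e^(−rT) = 0.765836
E₀ = V₀·N(d₁) − D·e^(−rT)·N(d₂)
   = 390.7557·0.792252 − 369.9984·0.765836·0.443383 = 183.940682
B₀ = V₀ − E₀ = 390.7557 − 183.940682 = 206.815018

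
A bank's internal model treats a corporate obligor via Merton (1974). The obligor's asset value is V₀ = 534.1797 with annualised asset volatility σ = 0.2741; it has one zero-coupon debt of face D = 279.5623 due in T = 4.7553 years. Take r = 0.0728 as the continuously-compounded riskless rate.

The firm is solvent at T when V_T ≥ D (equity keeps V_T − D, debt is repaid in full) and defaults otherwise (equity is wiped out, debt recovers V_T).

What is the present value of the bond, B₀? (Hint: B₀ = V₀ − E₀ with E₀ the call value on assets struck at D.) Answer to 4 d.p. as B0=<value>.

B0=193.9936

d₁ = [ln(V₀/D) + (r + σ²/2)T] / (σ√T)
   = [ln(534.1797/279.5623) + (0.0728 + 0.5·0.2741²)·4.7553] / (0.2741·√4.7553)
   = [0.647507 + 0.524821] / 0.597720 = 1.961332
d₂ = d₁ − σ√T = 1.961332 − 0.597720 = 1.363611
N(d₁) = 0.975080,  N(d₂) = 0.913655,  e^(−rT) = 0.707381
E₀ = V₀·N(d₁) − D·e^(−rT)·N(d₂)
   = 534.1797·0.975080 − 279.5623·0.707381·0.913655 = 340.186111
B₀ = V₀ − E₀ = 534.1797 − 340.186111 = 193.993589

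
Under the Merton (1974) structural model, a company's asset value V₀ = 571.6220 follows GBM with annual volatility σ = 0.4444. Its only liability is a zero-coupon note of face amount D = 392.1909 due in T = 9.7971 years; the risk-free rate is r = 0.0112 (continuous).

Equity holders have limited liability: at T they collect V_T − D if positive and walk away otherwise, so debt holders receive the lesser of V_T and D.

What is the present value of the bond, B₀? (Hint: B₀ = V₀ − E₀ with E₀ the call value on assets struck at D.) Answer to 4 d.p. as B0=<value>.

d₁ = [ln(V₀/D) + (r + σ²/2)T] / (σ√T)
   = [ln(571.6220/392.1909) + (0.0112 + 0.5·0.4444²)·9.7971] / (0.4444·√9.7971)
   = [0.376729 + 1.077149] / 1.390986 = 1.045214
d₂ = d₁ − σ√T = 1.045214 − 1.390986 = -0.345772
N(d₁) = 0.852038,  N(d₂) = 0.364757,  e^(−rT) = 0.896078
E₀ = V₀·N(d₁) − D·e^(−rT)·N(d₂)
   = 571.6220·0.852038 − 392.1909·0.896078·0.364757 = 358.855741
B₀ = V₀ − E₀ = 571.6220 − 358.855741 = 212.766259

B0=212.7663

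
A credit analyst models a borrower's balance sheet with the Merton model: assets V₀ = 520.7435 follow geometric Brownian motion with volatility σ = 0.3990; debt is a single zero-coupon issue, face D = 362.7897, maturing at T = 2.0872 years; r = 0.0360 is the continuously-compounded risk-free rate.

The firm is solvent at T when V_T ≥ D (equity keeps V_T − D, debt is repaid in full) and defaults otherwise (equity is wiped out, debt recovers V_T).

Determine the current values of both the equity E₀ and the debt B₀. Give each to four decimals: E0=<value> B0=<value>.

E0=214.7243 B0=306.0192

d₁ = [ln(V₀/D) + (r + σ²/2)T] / (σ√T)
   = [ln(520.7435/362.7897) + (0.0360 + 0.5·0.3990²)·2.0872] / (0.3990·√2.0872)
   = [0.361434 + 0.241281] / 0.576441 = 1.045581
d₂ = d₁ − σ√T = 1.045581 − 0.576441 = 0.469140
N(d₁) = 0.852123,  N(d₂) = 0.680515,  e^(−rT) = 0.927614
E₀ = V₀·N(d₁) − D·e^(−rT)·N(d₂)
   = 520.7435·0.852123 − 362.7897·0.927614·0.680515 = 214.724328
B₀ = V₀ − E₀ = 520.7435 − 214.724328 = 306.019172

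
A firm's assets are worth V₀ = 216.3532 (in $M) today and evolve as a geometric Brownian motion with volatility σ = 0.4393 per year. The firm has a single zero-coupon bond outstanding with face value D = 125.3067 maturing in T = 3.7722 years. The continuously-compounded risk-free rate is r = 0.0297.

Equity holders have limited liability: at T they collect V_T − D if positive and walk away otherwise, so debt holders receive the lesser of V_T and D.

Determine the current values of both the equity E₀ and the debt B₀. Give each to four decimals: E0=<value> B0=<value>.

E0=120.2513 B0=96.1019

d₁ = [ln(V₀/D) + (r + σ²/2)T] / (σ√T)
   = [ln(216.3532/125.3067) + (0.0297 + 0.5·0.4393²)·3.7722] / (0.4393·√3.7722)
   = [0.546148 + 0.476022] / 0.853215 = 1.198022
d₂ = d₁ − σ√T = 1.198022 − 0.853215 = 0.344807
N(d₁) = 0.884546,  N(d₂) = 0.634880,  e^(−rT) = 0.894014
E₀ = V₀·N(d₁) − D·e^(−rT)·N(d₂)
   = 216.3532·0.884546 − 125.3067·0.894014·0.634880 = 120.251289
B₀ = V₀ − E₀ = 216.3532 − 120.251289 = 96.101911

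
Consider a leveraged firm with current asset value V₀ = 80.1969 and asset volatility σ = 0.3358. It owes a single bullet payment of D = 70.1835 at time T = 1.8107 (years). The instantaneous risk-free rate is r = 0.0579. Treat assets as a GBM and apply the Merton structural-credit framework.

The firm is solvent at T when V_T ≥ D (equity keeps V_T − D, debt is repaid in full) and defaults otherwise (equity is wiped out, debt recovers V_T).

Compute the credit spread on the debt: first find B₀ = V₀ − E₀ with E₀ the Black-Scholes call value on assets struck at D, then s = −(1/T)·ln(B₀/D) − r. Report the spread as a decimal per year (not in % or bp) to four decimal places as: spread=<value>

d₁ = [ln(V₀/D) + (r + σ²/2)T] / (σ√T)
   = [ln(80.1969/70.1835) + (0.0579 + 0.5·0.3358²)·1.8107] / (0.3358·√1.8107)
   = [0.133372 + 0.206928] / 0.451860 = 0.753109
d₂ = d₁ − σ√T = 0.753109 − 0.451860 = 0.301249
N(d₁) = 0.774308,  N(d₂) = 0.618388,  e^(−rT) = 0.900469
E₀ = V₀·N(d₁) − D·e^(−rT)·N(d₂)
   = 80.1969·0.774308 − 70.1835·0.900469·0.618388 = 23.016179
B₀ = V₀ − E₀ = 80.1969 − 23.016179 = 57.180721
spread = −(1/T)·ln(B₀/D) − r = −(1/1.8107)·ln(57.180721/70.1835) − 0.0579 = 0.05525870

spread=0.0553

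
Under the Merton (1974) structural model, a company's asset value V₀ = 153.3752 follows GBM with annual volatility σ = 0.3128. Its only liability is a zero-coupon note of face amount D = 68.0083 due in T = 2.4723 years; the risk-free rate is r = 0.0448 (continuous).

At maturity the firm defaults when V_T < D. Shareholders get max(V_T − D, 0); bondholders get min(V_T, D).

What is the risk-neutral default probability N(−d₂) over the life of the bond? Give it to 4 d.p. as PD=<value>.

d₁ = [ln(V₀/D) + (r + σ²/2)T] / (σ√T)
   = [ln(153.3752/68.0083) + (0.0448 + 0.5·0.3128²)·2.4723] / (0.3128·√2.4723)
   = [0.813257 + 0.231709] / 0.491833 = 2.124638
d₂ = d₁ − σ√T = 2.124638 − 0.491833 = 1.632805
risk-neutral PD = N(−d₂) = N(-1.632805) = 0.051255

PD=0.0513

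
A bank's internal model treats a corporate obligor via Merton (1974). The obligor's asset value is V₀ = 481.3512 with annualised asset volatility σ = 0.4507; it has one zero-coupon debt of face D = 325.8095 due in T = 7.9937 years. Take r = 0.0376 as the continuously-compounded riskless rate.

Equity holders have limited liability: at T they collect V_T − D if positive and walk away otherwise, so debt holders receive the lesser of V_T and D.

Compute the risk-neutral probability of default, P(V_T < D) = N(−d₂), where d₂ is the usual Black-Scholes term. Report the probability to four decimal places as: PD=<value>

d₁ = [ln(V₀/D) + (r + σ²/2)T] / (σ√T)
   = [ln(481.3512/325.8095) + (0.0376 + 0.5·0.4507²)·7.9937] / (0.4507·√7.9937)
   = [0.390284 + 1.112445] / 1.274270 = 1.179287
d₂ = d₁ − σ√T = 1.179287 − 1.274270 = -0.094984
risk-neutral PD = N(−d₂) = N(0.094984) = 0.537836

PD=0.5378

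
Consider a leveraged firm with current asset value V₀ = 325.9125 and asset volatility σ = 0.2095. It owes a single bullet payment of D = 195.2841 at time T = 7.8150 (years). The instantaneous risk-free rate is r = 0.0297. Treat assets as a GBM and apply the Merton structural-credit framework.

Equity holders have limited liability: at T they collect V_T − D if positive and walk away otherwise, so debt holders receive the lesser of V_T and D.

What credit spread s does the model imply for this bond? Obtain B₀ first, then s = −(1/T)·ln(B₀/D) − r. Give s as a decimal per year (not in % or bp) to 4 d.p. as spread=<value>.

d₁ = [ln(V₀/D) + (r + σ²/2)T] / (σ√T)
   = [ln(325.9125/195.2841) + (0.0297 + 0.5·0.2095²)·7.8150] / (0.2095·√7.8150)
   = [0.512174 + 0.403607] / 0.585664 = 1.563661
d₂ = d₁ − σ√T = 1.563661 − 0.585664 = 0.977997
N(d₁) = 0.941051,  N(d₂) = 0.835962,  e^(−rT) = 0.792862
E₀ = V₀·N(d₁) − D·e^(−rT)·N(d₂)
   = 325.9125·0.941051 − 195.2841·0.792862·0.835962 = 177.265531
B₀ = V₀ − E₀ = 325.9125 − 177.265531 = 148.646969
spread = −(1/T)·ln(B₀/D) − r = −(1/7.8150)·ln(148.646969/195.2841) − 0.0297 = 0.00521763

spread=0.0052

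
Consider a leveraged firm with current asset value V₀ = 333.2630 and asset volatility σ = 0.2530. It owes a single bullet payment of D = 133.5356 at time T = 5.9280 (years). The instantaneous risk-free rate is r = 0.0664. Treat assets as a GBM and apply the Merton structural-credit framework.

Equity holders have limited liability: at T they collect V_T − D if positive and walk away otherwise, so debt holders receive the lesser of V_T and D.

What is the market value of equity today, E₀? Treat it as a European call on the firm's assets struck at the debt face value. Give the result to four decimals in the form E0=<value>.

E0=243.8009

d₁ = [ln(V₀/D) + (r + σ²/2)T] / (σ√T)
   = [ln(333.2630/133.5356) + (0.0664 + 0.5·0.2530²)·5.9280] / (0.2530·√5.9280)
   = [0.914564 + 0.583342] / 0.615991 = 2.431699
d₂ = d₁ − σ√T = 2.431699 − 0.615991 = 1.815708
N(d₁) = 0.992486,  N(d₂) = 0.965292,  e^(−rT) = 0.674611
E₀ = V₀·N(d₁) − D·e^(−rT)·N(d₂)
   = 333.2630·0.992486 − 133.5356·0.674611·0.965292 = 243.800880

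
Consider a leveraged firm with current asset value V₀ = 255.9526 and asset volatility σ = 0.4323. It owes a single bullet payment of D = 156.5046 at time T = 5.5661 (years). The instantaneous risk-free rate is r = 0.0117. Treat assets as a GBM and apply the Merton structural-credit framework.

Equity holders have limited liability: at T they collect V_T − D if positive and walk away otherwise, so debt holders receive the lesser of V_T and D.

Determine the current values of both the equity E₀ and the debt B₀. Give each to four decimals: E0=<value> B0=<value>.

d₁ = [ln(V₀/D) + (r + σ²/2)T] / (σ√T)
   = [ln(255.9526/156.5046) + (0.0117 + 0.5·0.4323²)·5.5661] / (0.4323·√5.5661)
   = [0.491907 + 0.585229] / 1.019907 = 1.056111
d₂ = d₁ − σ√T = 1.056111 − 1.019907 = 0.036204
N(d₁) = 0.854541,  N(d₂) = 0.514440,  e^(−rT) = 0.936952
E₀ = V₀·N(d₁) − D·e^(−rT)·N(d₂)
   = 255.9526·0.854541 − 156.5046·0.936952·0.514440 = 143.285974
B₀ = V₀ − E₀ = 255.9526 − 143.285974 = 112.666626

E0=143.2860 B0=112.6666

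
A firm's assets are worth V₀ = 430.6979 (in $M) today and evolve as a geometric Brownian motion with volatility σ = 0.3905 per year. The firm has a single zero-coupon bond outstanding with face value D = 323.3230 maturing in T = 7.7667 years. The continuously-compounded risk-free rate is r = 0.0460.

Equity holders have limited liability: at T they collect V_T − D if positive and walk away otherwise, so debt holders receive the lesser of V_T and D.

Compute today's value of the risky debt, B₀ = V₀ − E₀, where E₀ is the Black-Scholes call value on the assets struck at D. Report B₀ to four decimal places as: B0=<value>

d₁ = [ln(V₀/D) + (r + σ²/2)T] / (σ√T)
   = [ln(430.6979/323.3230) + (0.0460 + 0.5·0.3905²)·7.7667] / (0.3905·√7.7667)
   = [0.286755 + 0.949441] / 1.088277 = 1.135921
d₂ = d₁ − σ√T = 1.135921 − 1.088277 = 0.047644
N(d₁) = 0.872005,  N(d₂) = 0.519000,  e^(−rT) = 0.699585
E₀ = V₀·N(d₁) − D·e^(−rT)·N(d₂)
   = 430.6979·0.872005 − 323.3230·0.699585·0.519000 = 258.177184
B₀ = V₀ − E₀ = 430.6979 − 258.177184 = 172.520716

B0=172.5207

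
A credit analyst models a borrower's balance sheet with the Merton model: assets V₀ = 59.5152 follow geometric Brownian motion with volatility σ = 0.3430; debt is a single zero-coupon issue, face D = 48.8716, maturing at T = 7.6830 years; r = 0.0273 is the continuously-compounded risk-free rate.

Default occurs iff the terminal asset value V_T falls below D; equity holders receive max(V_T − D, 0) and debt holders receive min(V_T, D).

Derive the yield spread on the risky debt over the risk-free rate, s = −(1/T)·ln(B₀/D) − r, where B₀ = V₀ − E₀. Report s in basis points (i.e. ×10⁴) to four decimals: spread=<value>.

d₁ = [ln(V₀/D) + (r + σ²/2)T] / (σ√T)
   = [ln(59.5152/48.8716) + (0.0273 + 0.5·0.3430²)·7.6830] / (0.3430·√7.6830)
   = [0.197035 + 0.661695] / 0.950735 = 0.903227
d₂ = d₁ − σ√T = 0.903227 − 0.950735 = -0.047508
N(d₁) = 0.816797,  N(d₂) = 0.481054,  e^(−rT) = 0.810790
E₀ = V₀·N(d₁) − D·e^(−rT)·N(d₂)
   = 59.5152·0.816797 − 48.8716·0.810790·0.481054 = 29.550268
B₀ = V₀ − E₀ = 59.5152 − 29.550268 = 29.964932
spread = −(1/T)·ln(B₀/D) − r = −(1/7.6830)·ln(29.964932/48.8716) − 0.0273 = 0.03636897
in basis points: 0.03636897 × 10⁴ = 363.6897 bp

spread=363.6897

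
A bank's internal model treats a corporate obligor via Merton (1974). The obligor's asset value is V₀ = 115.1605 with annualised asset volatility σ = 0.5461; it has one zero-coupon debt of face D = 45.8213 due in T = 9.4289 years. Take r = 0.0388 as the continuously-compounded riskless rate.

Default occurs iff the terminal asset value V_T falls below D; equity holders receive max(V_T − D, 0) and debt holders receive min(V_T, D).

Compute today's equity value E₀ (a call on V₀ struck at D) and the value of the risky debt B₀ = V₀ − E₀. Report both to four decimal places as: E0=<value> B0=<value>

d₁ = [ln(V₀/D) + (r + σ²/2)T] / (σ√T)
   = [ln(115.1605/45.8213) + (0.0388 + 0.5·0.5461²)·9.4289] / (0.5461·√9.4289)
   = [0.921578 + 1.771809] / 1.676883 = 1.606187
d₂ = d₁ − σ√T = 1.606187 − 1.676883 = -0.070696
N(d₁) = 0.945884,  N(d₂) = 0.471820,  e^(−rT) = 0.693613
E₀ = V₀·N(d₁) − D·e^(−rT)·N(d₂)
   = 115.1605·0.945884 − 45.8213·0.693613·0.471820 = 93.932930
B₀ = V₀ − E₀ = 115.1605 − 93.932930 = 21.227570

E0=93.9329 B0=21.2276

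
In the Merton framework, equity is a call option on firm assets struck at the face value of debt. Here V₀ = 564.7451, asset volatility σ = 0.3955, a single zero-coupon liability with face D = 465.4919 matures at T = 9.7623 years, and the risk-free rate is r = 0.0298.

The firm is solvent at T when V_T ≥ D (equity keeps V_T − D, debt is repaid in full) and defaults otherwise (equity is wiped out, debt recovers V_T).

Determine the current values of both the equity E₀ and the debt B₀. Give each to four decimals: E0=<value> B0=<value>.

E0=333.5825 B0=231.1626

d₁ = [ln(V₀/D) + (r + σ²/2)T] / (σ√T)
   = [ln(564.7451/465.4919) + (0.0298 + 0.5·0.3955²)·9.7623] / (0.3955·√9.7623)
   = [0.193280 + 1.054427] / 1.235727 = 1.009695
d₂ = d₁ − σ√T = 1.009695 − 1.235727 = -0.226032
N(d₁) = 0.843679,  N(d₂) = 0.410588,  e^(−rT) = 0.747578
E₀ = V₀·N(d₁) − D·e^(−rT)·N(d₂)
   = 564.7451·0.843679 − 465.4919·0.747578·0.410588 = 333.582509
B₀ = V₀ − E₀ = 564.7451 − 333.582509 = 231.162591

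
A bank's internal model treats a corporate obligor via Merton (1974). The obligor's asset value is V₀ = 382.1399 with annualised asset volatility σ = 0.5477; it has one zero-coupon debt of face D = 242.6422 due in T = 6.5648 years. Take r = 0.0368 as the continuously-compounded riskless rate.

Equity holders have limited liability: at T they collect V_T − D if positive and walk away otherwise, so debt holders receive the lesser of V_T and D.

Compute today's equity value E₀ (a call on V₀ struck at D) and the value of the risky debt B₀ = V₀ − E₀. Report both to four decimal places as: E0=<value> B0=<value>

E0=258.2349 B0=123.9050

d₁ = [ln(V₀/D) + (r + σ²/2)T] / (σ√T)
   = [ln(382.1399/242.6422) + (0.0368 + 0.5·0.5477²)·6.5648] / (0.5477·√6.5648)
   = [0.454199 + 1.226224] / 1.403310 = 1.197471
d₂ = d₁ − σ√T = 1.197471 − 1.403310 = -0.205839
N(d₁) = 0.884438,  N(d₂) = 0.418458,  e^(−rT) = 0.785382
E₀ = V₀·N(d₁) − D·e^(−rT)·N(d₂)
   = 382.1399·0.884438 − 242.6422·0.785382·0.418458 = 258.234898
B₀ = V₀ − E₀ = 382.1399 − 258.234898 = 123.905002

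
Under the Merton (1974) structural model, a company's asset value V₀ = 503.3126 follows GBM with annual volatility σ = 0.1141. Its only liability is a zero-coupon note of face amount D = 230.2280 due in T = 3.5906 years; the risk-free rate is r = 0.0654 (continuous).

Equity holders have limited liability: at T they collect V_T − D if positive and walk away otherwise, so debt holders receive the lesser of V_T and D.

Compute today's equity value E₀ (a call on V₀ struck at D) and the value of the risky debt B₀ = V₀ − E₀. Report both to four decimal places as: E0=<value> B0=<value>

E0=321.2693 B0=182.0433

d₁ = [ln(V₀/D) + (r + σ²/2)T] / (σ√T)
   = [ln(503.3126/230.2280) + (0.0654 + 0.5·0.1141²)·3.5906] / (0.1141·√3.5906)
   = [0.782141 + 0.258198] / 0.216207 = 4.811781
d₂ = d₁ − σ√T = 4.811781 − 0.216207 = 4.595574
N(d₁) = 0.999999,  N(d₂) = 0.999998,  e^(−rT) = 0.790709
E₀ = V₀·N(d₁) − D·e^(−rT)·N(d₂)
   = 503.3126·0.999999 − 230.2280·0.790709·0.999998 = 321.269260
B₀ = V₀ − E₀ = 503.3126 − 321.269260 = 182.043340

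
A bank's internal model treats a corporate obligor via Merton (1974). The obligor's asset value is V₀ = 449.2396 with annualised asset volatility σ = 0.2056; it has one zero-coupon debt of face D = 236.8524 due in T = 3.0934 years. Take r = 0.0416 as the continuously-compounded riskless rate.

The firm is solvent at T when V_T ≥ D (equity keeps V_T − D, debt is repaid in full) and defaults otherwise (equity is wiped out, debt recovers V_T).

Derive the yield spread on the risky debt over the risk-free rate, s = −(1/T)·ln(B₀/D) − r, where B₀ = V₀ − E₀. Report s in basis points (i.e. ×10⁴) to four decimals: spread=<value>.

d₁ = [ln(V₀/D) + (r + σ²/2)T] / (σ√T)
   = [ln(449.2396/236.8524) + (0.0416 + 0.5·0.2056²)·3.0934] / (0.2056·√3.0934)
   = [0.640119 + 0.194067] / 0.361611 = 2.306862
d₂ = d₁ − σ√T = 2.306862 − 0.361611 = 1.945251
N(d₁) = 0.989469,  N(d₂) = 0.974128,  e^(−rT) = 0.879250
E₀ = V₀·N(d₁) − D·e^(−rT)·N(d₂)
   = 449.2396·0.989469 − 236.8524·0.879250·0.974128 = 241.643938
B₀ = V₀ − E₀ = 449.2396 − 241.643938 = 207.595662
spread = −(1/T)·ln(B₀/D) − r = −(1/3.0934)·ln(207.595662/236.8524) − 0.0416 = 0.00102136
in basis points: 0.00102136 × 10⁴ = 10.2136 bp

spread=10.2136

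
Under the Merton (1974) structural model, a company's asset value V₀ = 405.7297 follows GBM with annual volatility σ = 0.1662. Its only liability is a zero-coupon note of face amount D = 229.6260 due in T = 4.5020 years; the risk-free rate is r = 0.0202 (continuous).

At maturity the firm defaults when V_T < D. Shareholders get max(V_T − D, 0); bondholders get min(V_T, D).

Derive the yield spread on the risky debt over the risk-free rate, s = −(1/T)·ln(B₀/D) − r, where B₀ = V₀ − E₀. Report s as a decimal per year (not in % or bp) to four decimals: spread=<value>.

spread=0.0013

d₁ = [ln(V₀/D) + (r + σ²/2)T] / (σ√T)
   = [ln(405.7297/229.6260) + (0.0202 + 0.5·0.1662²)·4.5020] / (0.1662·√4.5020)
   = [0.569235 + 0.153119] / 0.352642 = 2.048407
d₂ = d₁ − σ√T = 2.048407 − 0.352642 = 1.695765
N(d₁) = 0.979740,  N(d₂) = 0.955035,  e^(−rT) = 0.913072
E₀ = V₀·N(d₁) − D·e^(−rT)·N(d₂)
   = 405.7297·0.979740 − 229.6260·0.913072·0.955035 = 197.272116
B₀ = V₀ − E₀ = 405.7297 − 197.272116 = 208.457584
spread = −(1/T)·ln(B₀/D) − r = −(1/4.5020)·ln(208.457584/229.6260) − 0.0202 = 0.00128297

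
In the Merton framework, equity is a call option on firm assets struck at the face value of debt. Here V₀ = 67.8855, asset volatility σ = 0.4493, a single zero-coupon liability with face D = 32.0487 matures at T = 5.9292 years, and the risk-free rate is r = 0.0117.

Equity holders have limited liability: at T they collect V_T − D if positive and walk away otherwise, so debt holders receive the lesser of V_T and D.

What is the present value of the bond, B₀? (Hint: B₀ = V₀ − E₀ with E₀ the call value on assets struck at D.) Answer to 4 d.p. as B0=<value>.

d₁ = [ln(V₀/D) + (r + σ²/2)T] / (σ√T)
   = [ln(67.8855/32.0487) + (0.0117 + 0.5·0.4493²)·5.9292] / (0.4493·√5.9292)
   = [0.750566 + 0.667837] / 1.094043 = 1.296478
d₂ = d₁ − σ√T = 1.296478 − 1.094043 = 0.202435
N(d₁) = 0.902595,  N(d₂) = 0.580212,  e^(−rT) = 0.932980
E₀ = V₀·N(d₁) − D·e^(−rT)·N(d₂)
   = 67.8855·0.902595 − 32.0487·0.932980·0.580212 = 43.924298
B₀ = V₀ − E₀ = 67.8855 − 43.924298 = 23.961202

B0=23.9612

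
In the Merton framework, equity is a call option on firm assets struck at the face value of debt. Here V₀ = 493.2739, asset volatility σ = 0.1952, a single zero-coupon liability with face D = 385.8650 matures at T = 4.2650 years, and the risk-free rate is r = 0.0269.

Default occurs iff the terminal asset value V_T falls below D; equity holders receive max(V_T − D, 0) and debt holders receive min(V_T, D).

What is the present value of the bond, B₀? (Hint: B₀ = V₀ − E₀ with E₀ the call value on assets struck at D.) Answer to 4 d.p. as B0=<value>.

B0=327.3791

d₁ = [ln(V₀/D) + (r + σ²/2)T] / (σ√T)
   = [ln(493.2739/385.8650) + (0.0269 + 0.5·0.1952²)·4.2650] / (0.1952·√4.2650)
   = [0.245577 + 0.195983] / 0.403125 = 1.095344
d₂ = d₁ − σ√T = 1.095344 − 0.403125 = 0.692220
N(d₁) = 0.863317,  N(d₂) = 0.755600,  e^(−rT) = 0.891608
E₀ = V₀·N(d₁) − D·e^(−rT)·N(d₂)
   = 493.2739·0.863317 − 385.8650·0.891608·0.755600 = 165.894761
B₀ = V₀ − E₀ = 493.2739 − 165.894761 = 327.379139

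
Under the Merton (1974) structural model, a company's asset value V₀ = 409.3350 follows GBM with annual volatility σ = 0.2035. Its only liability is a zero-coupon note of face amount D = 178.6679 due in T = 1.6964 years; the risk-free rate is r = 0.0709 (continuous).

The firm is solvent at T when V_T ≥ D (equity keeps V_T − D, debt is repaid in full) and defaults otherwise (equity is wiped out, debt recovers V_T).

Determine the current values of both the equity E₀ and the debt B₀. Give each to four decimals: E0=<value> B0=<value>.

E0=250.9171 B0=158.4179

d₁ = [ln(V₀/D) + (r + σ²/2)T] / (σ√T)
   = [ln(409.3350/178.6679) + (0.0709 + 0.5·0.2035²)·1.6964] / (0.2035·√1.6964)
   = [0.829005 + 0.155401] / 0.265050 = 3.714032
d₂ = d₁ − σ√T = 3.714032 − 0.265050 = 3.448981
N(d₁) = 0.999898,  N(d₂) = 0.999719,  e^(−rT) = 0.886677
E₀ = V₀·N(d₁) − D·e^(−rT)·N(d₂)
   = 409.3350·0.999898 − 178.6679·0.886677·0.999719 = 250.917145
B₀ = V₀ − E₀ = 409.3350 − 250.917145 = 158.417855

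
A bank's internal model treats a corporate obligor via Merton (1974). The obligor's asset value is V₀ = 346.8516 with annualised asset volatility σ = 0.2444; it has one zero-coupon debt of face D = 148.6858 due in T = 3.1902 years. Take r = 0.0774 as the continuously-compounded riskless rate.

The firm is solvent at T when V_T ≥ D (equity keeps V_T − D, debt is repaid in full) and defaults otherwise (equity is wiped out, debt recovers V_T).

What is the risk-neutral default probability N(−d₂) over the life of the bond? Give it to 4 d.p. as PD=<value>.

d₁ = [ln(V₀/D) + (r + σ²/2)T] / (σ√T)
   = [ln(346.8516/148.6858) + (0.0774 + 0.5·0.2444²)·3.1902] / (0.2444·√3.1902)
   = [0.847062 + 0.342199] / 0.436526 = 2.724375
d₂ = d₁ − σ√T = 2.724375 − 0.436526 = 2.287849
risk-neutral PD = N(−d₂) = N(-2.287849) = 0.011073

PD=0.0111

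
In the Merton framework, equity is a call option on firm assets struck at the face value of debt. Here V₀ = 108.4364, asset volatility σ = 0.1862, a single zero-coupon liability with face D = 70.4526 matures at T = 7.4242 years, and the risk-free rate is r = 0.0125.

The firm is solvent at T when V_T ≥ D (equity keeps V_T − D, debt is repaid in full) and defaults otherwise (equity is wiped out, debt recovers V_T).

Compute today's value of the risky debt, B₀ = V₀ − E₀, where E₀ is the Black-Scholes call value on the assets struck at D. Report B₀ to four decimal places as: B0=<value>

B0=60.9645

d₁ = [ln(V₀/D) + (r + σ²/2)T] / (σ√T)
   = [ln(108.4364/70.4526) + (0.0125 + 0.5·0.1862²)·7.4242] / (0.1862·√7.4242)
   = [0.431224 + 0.221503] / 0.507346 = 1.286550
d₂ = d₁ − σ√T = 1.286550 − 0.507346 = 0.779204
N(d₁) = 0.900874,  N(d₂) = 0.782070,  e^(−rT) = 0.911373
E₀ = V₀·N(d₁) − D·e^(−rT)·N(d₂)
   = 108.4364·0.900874 − 70.4526·0.911373·0.782070 = 47.471925
B₀ = V₀ − E₀ = 108.4364 − 47.471925 = 60.964475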